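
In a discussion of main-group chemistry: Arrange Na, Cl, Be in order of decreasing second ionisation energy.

Na > Cl > Be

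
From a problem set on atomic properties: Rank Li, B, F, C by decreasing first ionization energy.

Li is in period 2, group 1; B is in period 2, group 13; C is in period 2, group 14; F is in period 2, group 17.
First ionization energy rises across a period (greater Z_eff holds electrons more tightly) and falls down a group (valence electrons are farther from the nucleus).
All lie in period 2, so first ionization energy increases left to right.
So from highest to lowest: F > C > B > Li.

F > C > B > Li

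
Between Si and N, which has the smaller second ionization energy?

After 1 electron has been removed, what remains? Si⁺ still has 3 valence electrons; N⁺ still has 4 valence electrons.
All are still removing valence electrons, so compare the +1 ions as you would atoms: IE_2 generally rises across a period (higher Z_eff) and falls down a group (larger shell), subject to the usual subshell exceptions.
Valence configurations: Si⁺ [Ne]3s²3p¹, N⁺ [He]2s²2p².
The numbers (kJ/mol): Si 1577, N 2856.
Overall IE_2 order: Si < N.

Si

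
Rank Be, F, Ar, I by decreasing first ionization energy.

F > Ar > I > Be

Be is in period 2, group 2; F is in period 2, group 17; Ar is in period 3, group 18; I is in period 5, group 17.
Removing the outermost electron gets harder across a period and easier down a group.
Neither a single period nor a single group — weigh both effects.
I > Be: period and group pull opposite ways; the across-period shift dominates (1008 vs 900 kJ/mol).
Ar > I: relative to I, both the across-period and down-group shifts push Ar's first ionization energy up.
F > Ar: period and group pull opposite ways; the down-group shift dominates (1681 vs 1521 kJ/mol).
Tabulated first ionization energy (kJ/mol): Be 900, F 1681, Ar 1521, I 1008.
So from highest to lowest: F > Ar > I > Be.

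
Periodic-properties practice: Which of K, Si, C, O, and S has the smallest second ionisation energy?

Si

Consider each +1 ion: K⁺ is the bare [Ar] core; Si⁺ still has 3 valence electrons; C⁺ still has 3 valence electrons; O⁺ still has 5 valence electrons; S⁺ still has 5 valence electrons.
Usually core removal costs more than valence removal, but here the competition is close: a tightly held n=2 valence electron can cost more to remove than an n=3 core electron, so the actual values have to decide it.
Valence configurations: Si⁺ [Ne]3s²3p¹, C⁺ [He]2s²2p¹, O⁺ [He]2s²2p³, S⁺ [Ne]3s²3p³.
Tabulated IE_2 (kJ/mol): K 3052, Si 1577, C 2353, O 3388, S 2252.
So the second ionization energies run Si < S < C < K < O.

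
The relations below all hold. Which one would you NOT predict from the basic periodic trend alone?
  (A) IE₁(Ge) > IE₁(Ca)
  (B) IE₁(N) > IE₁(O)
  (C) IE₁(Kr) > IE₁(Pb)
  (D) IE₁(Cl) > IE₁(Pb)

(B)

The general trend: IE₁ increases across a period and decreases down a group.
(A) Ge (period 4, group 14) vs Ca (period 4, group 2): the stated order agrees with the simple trend.
(B) N (period 2, group 15) vs O (period 2, group 16): the stated order contradicts the simple trend.
(C) Kr (period 4, group 18) vs Pb (period 6, group 14): the stated order agrees with the simple trend.
(D) Cl (period 3, group 17) vs Pb (period 6, group 14): the stated order agrees with the simple trend.
The exception is (B): pairing an electron in O's 2p⁴ costs repulsion energy, so O ionizes more easily than half-filled N (2p³).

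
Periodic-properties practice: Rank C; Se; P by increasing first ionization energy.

Se, P, C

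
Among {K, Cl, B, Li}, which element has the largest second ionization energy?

Consider each +1 ion: K⁺ is the bare [Ar] core; Cl⁺ still has 6 valence electrons; B⁺ still has 2 valence electrons; Li⁺ is the bare [He] core.
Pulling an electron out of a noble-gas core costs far more than removing a remaining valence electron, so K and Li sit at the high end of IE_2.
Valence configurations: Cl⁺ [Ne]3s²3p⁴, B⁺ [He]2s².
Approximate IE_2 values (kJ/mol): K 3052, Cl 2298, B 2427, Li 7298.
Putting it together, IE_2: Cl < B < K < Li.

Li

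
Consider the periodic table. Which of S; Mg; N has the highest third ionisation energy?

Mg

IE_3 is the cost of taking one more electron from the +2 cation: S²⁺ still has 4 valence electrons; Mg²⁺ is the bare [Ne] core; N²⁺ still has 3 valence electrons.
Core electrons are held far more tightly than valence electrons, so Mg tops the IE_3 order.
Valence configurations: S²⁺ [Ne]3s²3p², N²⁺ [He]2s²2p¹.
Tabulated IE_3 (kJ/mol): S 3357, Mg 7733, N 4578.
Hence IE_3: S < N < Mg.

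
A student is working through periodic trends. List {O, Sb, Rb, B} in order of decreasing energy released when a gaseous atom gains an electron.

B is in period 2, group 13; O is in period 2, group 16; Rb is in period 5, group 1; Sb is in period 5, group 15.
Adding an electron releases more energy for atoms nearer the top right (short of the noble gases).
Here both period and group differ, so the two effects have to be weighed against each other.
Rb > B: this pair runs against the simple trend — see the exception note.
Sb > Rb: Sb lies to the right of Rb in period 5, so the across-period effect alone puts Sb higher.
O > Sb: both effects reinforce here, so O is clearly the higher of the two.
Note the exception: Rb has a higher electron affinity than B, contrary to the simple trend — B's ns²np¹ configuration gives only a small electron affinity — the sparsely filled np subshell binds an added electron weakly.
Approximate values (kJ/mol): B 27, O 141, Rb 47, Sb 103.
So from highest to lowest: O > Sb > Rb > B.

O > Sb > Rb > B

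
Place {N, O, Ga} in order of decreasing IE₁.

N, O, Ga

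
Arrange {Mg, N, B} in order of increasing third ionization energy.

B, N, Mg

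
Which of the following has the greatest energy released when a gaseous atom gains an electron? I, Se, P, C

C is in period 2, group 14; P is in period 3, group 15; Se is in period 4, group 16; I is in period 5, group 17.
Electron affinity generally becomes more exothermic across a period toward the halogens and less exothermic down a group.
These sit on a diagonal, where the across-period and down-group effects partly cancel.
C > P: period and group pull opposite ways; the down-group shift dominates (122 vs 72 kJ/mol).
Se > C: the two effects oppose for this pair; the across-period effect wins (195 vs 122 kJ/mol).
I > Se: period and group pull opposite ways; the across-period shift dominates (295 vs 195 kJ/mol).
For reference (kJ/mol): C 122, P 72, Se 195, I 295.
The greatest energy released when a gaseous atom gains an electron among these belongs to I.

I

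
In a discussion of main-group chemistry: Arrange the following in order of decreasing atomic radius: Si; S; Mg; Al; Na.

Na is in period 3, group 1; Mg is in period 3, group 2; Al is in period 3, group 13; Si is in period 3, group 14; S is in period 3, group 16.
Atomic radius shrinks across a period as nuclear charge pulls the same shell inward, and grows down a group as new shells are added.
All lie in period 3, so atomic radius increases right to left.
So from largest to smallest: Na > Mg > Al > Si > S.

Na > Mg > Al > Si > S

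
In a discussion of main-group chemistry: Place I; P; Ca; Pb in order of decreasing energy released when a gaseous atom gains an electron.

Adding an electron releases more energy for atoms nearer the top right (short of the noble gases).
These span different periods and groups, so the two trends combine.
Pb > Ca: the two effects oppose for this pair; the across-period effect wins (35 vs 2 kJ/mol).
P > Pb: relative to Pb, both the across-period and down-group shifts push P's electron affinity up.
I > P: period and group pull opposite ways; the across-period shift dominates (295 vs 72 kJ/mol).
Tabulated electron affinity (kJ/mol): P 72, Ca 2, I 295, Pb 35.
So from highest to lowest: I > P > Pb > Ca.

I, P, Pb, Ca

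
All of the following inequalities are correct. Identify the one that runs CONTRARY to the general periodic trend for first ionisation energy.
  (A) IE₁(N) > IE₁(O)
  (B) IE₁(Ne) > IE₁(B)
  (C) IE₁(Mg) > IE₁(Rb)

(A)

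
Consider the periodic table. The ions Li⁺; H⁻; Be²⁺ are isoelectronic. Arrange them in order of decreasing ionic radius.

All of these have 2 electrons, so size is governed by nuclear charge alone: the more protons, the stronger the pull on the same electron cloud, and the smaller the ion.
Nuclear charges: Be²⁺ (Z=4), Li⁺ (Z=3), H⁻ (Z=1).
Largest to smallest: H⁻ > Li⁺ > Be²⁺.

H⁻, Li⁺, Be²⁺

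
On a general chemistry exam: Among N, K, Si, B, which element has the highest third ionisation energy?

Consider each +2 ion: N²⁺ still has 3 valence electrons; K²⁺ is already 1 electron into the core; Si²⁺ still has 2 valence electrons; B²⁺ still has 1 valence electron.
Usually core removal costs more than valence removal, but here the competition is close: a tightly held n=2 valence electron can cost more to remove than an n=3 core electron, so the actual values have to decide it.
Valence configurations: N²⁺ [He]2s²2p¹, Si²⁺ [Ne]3s², B²⁺ [He]2s¹.
Approximate IE_3 values (kJ/mol): N 4578, K 4420, Si 3232, B 3660.
Hence IE_3: Si < B < K < N.

N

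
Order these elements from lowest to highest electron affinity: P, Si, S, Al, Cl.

Al < P < Si < S < Cl

EA tends to increase across a period and decrease down a group, though the pattern is less regular than for IE or radius.
All lie in period 3; the across-period trend (electron affinity increases left to right) applies, with the exception below.
Note the exception: Si has a higher electron affinity than P, contrary to the simple trend — adding an electron to P's half-filled 3p³ is unfavourable, so Si (3p²) has the more exothermic EA.
Tabulated electron affinity (kJ/mol): Al 42, Si 134, P 72, S 200, Cl 349.
So from lowest to highest: Al < P < Si < S < Cl.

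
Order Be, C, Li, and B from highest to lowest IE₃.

The third ionization energy removes an electron from the +2 ion. For each element: Be²⁺ is the bare [He] core; C²⁺ still has 2 valence electrons; Li²⁺ is already 1 electron into the core; B²⁺ still has 1 valence electron.
Core electrons are held far more tightly than valence electrons, so Li and Be top the IE_3 order.
Valence configurations: C²⁺ [He]2s², B²⁺ [He]2s¹.
The numbers (kJ/mol): Be 14849, C 4620, Li 11815, B 3660.
Putting it together, IE_3: B < C < Li < Be.

Be > Li > C > B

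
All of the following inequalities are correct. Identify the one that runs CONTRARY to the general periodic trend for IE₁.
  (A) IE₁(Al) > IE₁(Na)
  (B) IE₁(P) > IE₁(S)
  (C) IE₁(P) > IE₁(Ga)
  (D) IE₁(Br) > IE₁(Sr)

(B)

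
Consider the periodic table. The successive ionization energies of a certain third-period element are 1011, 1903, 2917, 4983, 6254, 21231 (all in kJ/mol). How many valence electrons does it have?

Look for the largest jump between consecutive ionization energies: IE6/IE5 ≈ 3.4, far larger than any earlier ratio.
That jump marks the point where a core electron is being removed. So the atom has 5 valence electrons.

5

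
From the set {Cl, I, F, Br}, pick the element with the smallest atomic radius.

F

F is in period 2, group 17; Cl is in period 3, group 17; Br is in period 4, group 17; I is in period 5, group 17.
Across a period the added protons contract the valence shell; down a group each new principal shell makes the atom larger.
All are in group 17, so atomic radius increases down the group.
The smallest atomic radius among these belongs to F.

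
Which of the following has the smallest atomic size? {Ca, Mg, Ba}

Moving right in a period, electrons are added to the same shell under a stronger nuclear pull, so atoms get smaller; moving down, a new shell is opened and atoms get larger.
All are in group 2, so atomic radius increases down the group.
The smallest atomic size among these belongs to Mg.

Mg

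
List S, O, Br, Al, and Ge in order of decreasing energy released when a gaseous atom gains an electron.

Br > S > O > Ge > Al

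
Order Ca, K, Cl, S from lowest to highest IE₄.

After 3 electrons have been removed, what remains? Ca³⁺ is already 1 electron into the core; K³⁺ is already 2 electrons into the core; Cl³⁺ still has 4 valence electrons; S³⁺ still has 3 valence electrons.
Pulling an electron out of a noble-gas core costs far more than removing a remaining valence electron, so K and Ca sit at the high end of IE_4.
Valence configurations: Cl³⁺ [Ne]3s²3p², S³⁺ [Ne]3s²3p¹.
Approximate IE_4 values (kJ/mol): Ca 6491, K 5877, Cl 5159, S 4556.
Overall IE_4 order: S < Cl < K < Ca.

S < Cl < K < Ca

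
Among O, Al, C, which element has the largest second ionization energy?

The second ionization energy removes an electron from the +1 ion. For each element: O⁺ still has 5 valence electrons; Al⁺ still has 2 valence electrons; C⁺ still has 3 valence electrons.
All are still removing valence electrons, so compare the +1 ions as you would atoms: IE_2 generally rises across a period (higher Z_eff) and falls down a group (larger shell), subject to the usual subshell exceptions.
Valence configurations: O⁺ [He]2s²2p³, Al⁺ [Ne]3s², C⁺ [He]2s²2p¹.
The numbers (kJ/mol): O 3388, Al 1817, C 2353.
Hence IE_2: Al < C < O.

O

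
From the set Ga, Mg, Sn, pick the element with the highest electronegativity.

Sn

Mg is in period 3, group 2; Ga is in period 4, group 13; Sn is in period 5, group 14.
EN rises left→right (higher Z_eff, smaller atoms) and falls top→bottom (larger, more shielded atoms).
These sit on a diagonal, where the across-period and down-group effects partly cancel.
Ga > Mg: period and group pull opposite ways; the across-period shift dominates (1.81 vs 1.31).
Sn > Ga: the two effects oppose for this pair; the across-period effect wins (1.96 vs 1.81).
For reference (Pauling): Mg 1.31, Ga 1.81, Sn 1.96.
The highest electronegativity among these belongs to Sn.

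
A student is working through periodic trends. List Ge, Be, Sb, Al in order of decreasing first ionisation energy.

Be is in period 2, group 2; Al is in period 3, group 13; Ge is in period 4, group 14; Sb is in period 5, group 15.
IE₁ increases left→right with effective nuclear charge and decreases top→bottom as the valence shell moves farther out.
A diagonal step moves right (one effect) and down (the opposite effect) at once.
Ge > Al: period and group pull opposite ways; the across-period shift dominates (762 vs 578 kJ/mol).
Sb > Ge: the two effects oppose for this pair; the across-period effect wins (831 vs 762 kJ/mol).
Be > Sb: period and group pull opposite ways; the down-group shift dominates (900 vs 831 kJ/mol).
Approximate values (kJ/mol): Be 900, Al 578, Ge 762, Sb 831.
So from highest to lowest: Be > Sb > Ge > Al.

Be > Sb > Ge > Al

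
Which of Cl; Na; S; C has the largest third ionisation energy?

Consider each +2 ion: Cl²⁺ still has 5 valence electrons; Na²⁺ is already 1 electron into the core; S²⁺ still has 4 valence electrons; C²⁺ still has 2 valence electrons.
Core electrons are held far more tightly than valence electrons, so Na tops the IE_3 order.
Valence configurations: Cl²⁺ [Ne]3s²3p³, S²⁺ [Ne]3s²3p², C²⁺ [He]2s².
Approximate IE_3 values (kJ/mol): Cl 3822, Na 6910, S 3357, C 4620.
Overall IE_3 order: S < Cl < C < Na.

Na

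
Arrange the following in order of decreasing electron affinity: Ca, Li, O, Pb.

O > Li > Pb > Ca

EA tends to increase across a period and decrease down a group, though the pattern is less regular than for IE or radius.
These span different periods and groups, so the two trends combine.
Pb > Ca: the two effects oppose for this pair; the across-period effect wins (35 vs 2 kJ/mol).
Li > Pb: the two effects oppose for this pair; the down-group effect wins (60 vs 35 kJ/mol).
O > Li: both are in period 2; the period trend gives O the larger value.
Approximate values (kJ/mol): Li 60, O 141, Ca 2, Pb 35.
So from highest to lowest: O > Li > Pb > Ca.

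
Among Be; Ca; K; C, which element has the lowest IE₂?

After 1 electron has been removed, what remains? Be⁺ still has 1 valence electron; Ca⁺ still has 1 valence electron; K⁺ is the bare [Ar] core; C⁺ still has 3 valence electrons.
Core electrons are held far more tightly than valence electrons, so K tops the IE_2 order.
Valence configurations: Be⁺ [He]2s¹, Ca⁺ [Ar]4s¹, C⁺ [He]2s²2p¹.
Tabulated IE_2 (kJ/mol): Be 1757, Ca 1145, K 3052, C 2353.
So the second ionization energies run Ca < Be < C < K.

Ca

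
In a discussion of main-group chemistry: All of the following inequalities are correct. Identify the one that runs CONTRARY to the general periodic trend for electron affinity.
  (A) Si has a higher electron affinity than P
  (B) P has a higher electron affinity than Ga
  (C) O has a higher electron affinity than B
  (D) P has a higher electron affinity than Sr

The general trend: electron affinity increases across a period and decreases down a group.
(A) Si (period 3, group 14) vs P (period 3, group 15): the stated order contradicts the simple trend.
(B) P (period 3, group 15) vs Ga (period 4, group 13): the stated order agrees with the simple trend.
(C) O (period 2, group 16) vs B (period 2, group 13): the stated order agrees with the simple trend.
(D) P (period 3, group 15) vs Sr (period 5, group 2): the stated order agrees with the simple trend.
The exception is (A): adding an electron to P's half-filled 3p³ is unfavourable, so Si (3p²) has the more exothermic EA.

(A)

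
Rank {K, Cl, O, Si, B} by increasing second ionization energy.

IE_2 is the cost of taking one more electron from the +1 cation: K⁺ is the bare [Ar] core; Cl⁺ still has 6 valence electrons; O⁺ still has 5 valence electrons; Si⁺ still has 3 valence electrons; B⁺ still has 2 valence electrons.
Usually core removal costs more than valence removal, but here the competition is close: a tightly held n=2 valence electron can cost more to remove than an n=3 core electron, so the actual values have to decide it.
Valence configurations: Cl⁺ [Ne]3s²3p⁴, O⁺ [He]2s²2p³, Si⁺ [Ne]3s²3p¹, B⁺ [He]2s².
Tabulated IE_2 (kJ/mol): K 3052, Cl 2298, O 3388, Si 1577, B 2427.
So the second ionization energies run Si < Cl < B < K < O.

Si < Cl < B < K < O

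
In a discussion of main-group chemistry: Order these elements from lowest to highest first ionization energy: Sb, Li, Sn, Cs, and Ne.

Cs < Li < Sn < Sb < Ne

First ionization energy rises across a period (greater Z_eff holds electrons more tightly) and falls down a group (valence electrons are farther from the nucleus).
Here both period and group differ, so the two effects have to be weighed against each other.
Li > Cs: they share group 1; the group trend gives Li the larger value.
Sn > Li: period and group pull opposite ways; the across-period shift dominates (709 vs 520 kJ/mol).
Sb > Sn: Sb lies to the right of Sn in period 5, so the across-period effect alone puts Sb higher.
Ne > Sb: both effects reinforce here, so Ne is clearly the higher of the two.
Tabulated first ionization energy (kJ/mol): Li 520, Ne 2081, Sn 709, Sb 831, Cs 376.
So from lowest to highest: Cs < Li < Sn < Sb < Ne.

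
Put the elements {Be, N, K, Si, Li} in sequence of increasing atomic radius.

N < Be < Si < Li < K

Radius decreases left→right (rising Z_eff, same n) and increases top→bottom (higher n).
Here both period and group differ, so the two effects have to be weighed against each other.
Be > N: Be lies to the left of N in period 2, so the across-period effect alone puts Be larger.
Si > Be: the two effects oppose for this pair; the down-group effect wins (116 vs 102 pm).
Li > Si: period and group pull opposite ways; the across-period shift dominates (133 vs 116 pm).
K > Li: K sits below Li in group 1, so the down-group effect alone puts K larger.
Approximate values (pm): Li 133, Be 102, N 71, Si 116, K 196.
So from smallest to largest: N < Be < Si < Li < K.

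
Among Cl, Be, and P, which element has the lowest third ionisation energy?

Consider each +2 ion: Cl²⁺ still has 5 valence electrons; Be²⁺ is the bare [He] core; P²⁺ still has 3 valence electrons.
Pulling an electron out of a noble-gas core costs far more than removing a remaining valence electron, so Be sits at the high end of IE_3.
Valence configurations: Cl²⁺ [Ne]3s²3p³, P²⁺ [Ne]3s²3p¹.
Tabulated IE_3 (kJ/mol): Cl 3822, Be 14849, P 2914.
Overall IE_3 order: P < Cl < Be.

P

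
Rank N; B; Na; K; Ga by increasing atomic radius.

B is in period 2, group 13; N is in period 2, group 15; Na is in period 3, group 1; K is in period 4, group 1; Ga is in period 4, group 13.
Radius decreases left→right (rising Z_eff, same n) and increases top→bottom (higher n).
Here both period and group differ, so the two effects have to be weighed against each other.
B > N: both are in period 2; the period trend gives B the larger value.
Ga > B: Ga sits below B in group 13, so the down-group effect alone puts Ga larger.
Na > Ga: the two effects oppose for this pair; the across-period effect wins (155 vs 124 pm).
K > Na: K sits below Na in group 1, so the down-group effect alone puts K larger.
Tabulated atomic radius (pm): B 85, N 71, Na 155, K 196, Ga 124.
So from smallest to largest: N < B < Ga < Na < K.

N < B < Ga < Na < K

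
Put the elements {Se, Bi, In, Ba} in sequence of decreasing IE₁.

Se, Bi, In, Ba

First ionization energy rises across a period (greater Z_eff holds electrons more tightly) and falls down a group (valence electrons are farther from the nucleus).
Here both period and group differ, so the two effects have to be weighed against each other.
In > Ba: relative to Ba, both the across-period and down-group shifts push In's first ionization energy up.
Bi > In: period and group pull opposite ways; the across-period shift dominates (703 vs 558 kJ/mol).
Se > Bi: both effects reinforce here, so Se is clearly the higher of the two.
Tabulated first ionization energy (kJ/mol): Se 941, In 558, Ba 503, Bi 703.
So from highest to lowest: Se > Bi > In > Ba.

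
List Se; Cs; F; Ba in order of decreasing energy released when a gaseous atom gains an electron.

F is in period 2, group 17; Se is in period 4, group 16; Cs is in period 6, group 1; Ba is in period 6, group 2.
EA tends to increase across a period and decrease down a group, though the pattern is less regular than for IE or radius.
These span different periods and groups, so the two trends combine.
Cs > Ba: this pair runs against the simple trend — see the exception note.
Se > Cs: both effects reinforce here, so Se is clearly the higher of the two.
F > Se: relative to Se, both the across-period and down-group shifts push F's electron affinity up.
Note the exception: Cs has a higher electron affinity than Ba, contrary to the simple trend — adding an electron to Ba (ns²) has to open a new, higher-energy np subshell, which is unfavourable.
Approximate values (kJ/mol): F 328, Se 195, Cs 46, Ba 14.
So from highest to lowest: F > Se > Cs > Ba.

F > Se > Cs > Ba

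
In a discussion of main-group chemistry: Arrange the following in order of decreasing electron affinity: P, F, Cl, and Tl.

Cl > F > P > Tl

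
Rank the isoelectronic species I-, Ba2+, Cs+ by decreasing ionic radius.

I-, Cs+, Ba2+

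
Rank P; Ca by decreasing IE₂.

The second ionization energy removes an electron from the +1 ion. For each element: P⁺ still has 4 valence electrons; Ca⁺ still has 1 valence electron.
All are still removing valence electrons, so compare the +1 ions as you would atoms: IE_2 generally rises across a period (higher Z_eff) and falls down a group (larger shell), subject to the usual subshell exceptions.
Valence configurations: P⁺ [Ne]3s²3p², Ca⁺ [Ar]4s¹.
Approximate IE_2 values (kJ/mol): P 1907, Ca 1145.
Hence IE_2: Ca < P.

P, Ca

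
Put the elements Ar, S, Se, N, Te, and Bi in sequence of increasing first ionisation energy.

N is in period 2, group 15; S is in period 3, group 16; Ar is in period 3, group 18; Se is in period 4, group 16; Te is in period 5, group 16; Bi is in period 6, group 15.
IE₁ increases left→right with effective nuclear charge and decreases top→bottom as the valence shell moves farther out.
These span different periods and groups, so the two trends combine.
Te > Bi: relative to Bi, both the across-period and down-group shifts push Te's first ionization energy up.
Se > Te: Se sits above Te in group 16, so the down-group effect alone puts Se higher.
S > Se: S sits above Se in group 16, so the down-group effect alone puts S higher.
N > S: the two effects oppose for this pair; the down-group effect wins (1402 vs 1000 kJ/mol).
Ar > N: period and group pull opposite ways; the across-period shift dominates (1521 vs 1402 kJ/mol).
Tabulated first ionization energy (kJ/mol): N 1402, S 1000, Ar 1521, Se 941, Te 869, Bi 703.
So from lowest to highest: Bi < Te < Se < S < N < Ar.

Bi < Te < Se < S < N < Ar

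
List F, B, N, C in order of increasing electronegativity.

B is in period 2, group 13; C is in period 2, group 14; N is in period 2, group 15; F is in period 2, group 17.
Atoms toward the upper right of the periodic table pull bonding electrons most strongly.
All lie in period 2, so electronegativity increases left to right.
So from lowest to highest: B < C < N < F.

B, C, N, F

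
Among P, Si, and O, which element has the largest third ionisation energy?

O

Consider each +2 ion: P²⁺ still has 3 valence electrons; Si²⁺ still has 2 valence electrons; O²⁺ still has 4 valence electrons.
All are still removing valence electrons, so compare the +2 ions as you would atoms: IE_3 generally rises across a period (higher Z_eff) and falls down a group (larger shell), subject to the usual subshell exceptions.
Valence configurations: P²⁺ [Ne]3s²3p¹, Si²⁺ [Ne]3s², O²⁺ [He]2s²2p².
P²⁺ loses a lone 3p electron whereas Si²⁺ must break into a filled 3s² pair, so IE_3(Si) > IE_3(P) even though P has the higher nuclear charge.
Tabulated IE_3 (kJ/mol): P 2914, Si 3232, O 5300.
Overall IE_3 order: P < Si < O.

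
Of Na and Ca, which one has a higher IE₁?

Na is in period 3, group 1; Ca is in period 4, group 2.
First ionization energy rises across a period (greater Z_eff holds electrons more tightly) and falls down a group (valence electrons are farther from the nucleus).
These sit on a diagonal, where the across-period and down-group effects partly cancel.
Ca > Na: period and group pull opposite ways; the across-period shift dominates (590 vs 496 kJ/mol).
Approximate values (kJ/mol): Na 496, Ca 590.
So Ca has the higher IE₁ (Ca > Na).

Ca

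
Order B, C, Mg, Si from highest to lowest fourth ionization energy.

The fourth ionization energy removes an electron from the +3 ion. For each element: B³⁺ is the bare [He] core; C³⁺ still has 1 valence electron; Mg³⁺ is already 1 electron into the core; Si³⁺ still has 1 valence electron.
Pulling an electron out of a noble-gas core costs far more than removing a remaining valence electron, so Mg and B sit at the high end of IE_4.
Valence configurations: C³⁺ [He]2s¹, Si³⁺ [Ne]3s¹.
The numbers (kJ/mol): B 25026, C 6223, Mg 10543, Si 4356.
Overall IE_4 order: Si < C < Mg < B.

B, Mg, C, Si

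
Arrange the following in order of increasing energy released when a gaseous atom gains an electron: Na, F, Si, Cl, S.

Na, Si, S, F, Cl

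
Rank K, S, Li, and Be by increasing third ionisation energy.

Consider each +2 ion: K²⁺ is already 1 electron into the core; S²⁺ still has 4 valence electrons; Li²⁺ is already 1 electron into the core; Be²⁺ is the bare [He] core.
Core electrons are held far more tightly than valence electrons, so K, Li and Be top the IE_3 order.
Tabulated IE_3 (kJ/mol): K 4420, S 3357, Li 11815, Be 14849.
Putting it together, IE_3: S < K < Li < Be.

S < K < Li < Be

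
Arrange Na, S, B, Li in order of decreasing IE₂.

The second ionization energy removes an electron from the +1 ion. For each element: Na⁺ is the bare [Ne] core; S⁺ still has 5 valence electrons; B⁺ still has 2 valence electrons; Li⁺ is the bare [He] core.
Pulling an electron out of a noble-gas core costs far more than removing a remaining valence electron, so Na and Li sit at the high end of IE_2.
Valence configurations: S⁺ [Ne]3s²3p³, B⁺ [He]2s².
Approximate IE_2 values (kJ/mol): Na 4562, S 2252, B 2427, Li 7298.
Hence IE_2: S < B < Na < Li.

Li, Na, B, S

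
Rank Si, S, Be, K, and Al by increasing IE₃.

IE_3 is the cost of taking one more electron from the +2 cation: Si²⁺ still has 2 valence electrons; S²⁺ still has 4 valence electrons; Be²⁺ is the bare [He] core; K²⁺ is already 1 electron into the core; Al²⁺ still has 1 valence electron.
Pulling an electron out of a noble-gas core costs far more than removing a remaining valence electron, so K and Be sit at the high end of IE_3.
Valence configurations: Si²⁺ [Ne]3s², S²⁺ [Ne]3s²3p², Al²⁺ [Ne]3s¹.
Approximate IE_3 values (kJ/mol): Si 3232, S 3357, Be 14849, K 4420, Al 2745.
Overall IE_3 order: Al < Si < S < K < Be.

Al < Si < S < K < Be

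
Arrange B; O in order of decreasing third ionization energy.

After 2 electrons have been removed, what remains? B²⁺ still has 1 valence electron; O²⁺ still has 4 valence electrons.
All are still removing valence electrons, so compare the +2 ions as you would atoms: IE_3 generally rises across a period (higher Z_eff) and falls down a group (larger shell), subject to the usual subshell exceptions.
Valence configurations: B²⁺ [He]2s¹, O²⁺ [He]2s²2p².
The numbers (kJ/mol): B 3660, O 5300.
Overall IE_3 order: B < O.

O, B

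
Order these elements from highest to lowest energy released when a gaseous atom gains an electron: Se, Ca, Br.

Ca is in period 4, group 2; Se is in period 4, group 16; Br is in period 4, group 17.
Atoms with high Z_eff and room in the valence shell (especially the halogens) have the most exothermic electron affinities.
All lie in period 4, so electron affinity increases left to right.
So from highest to lowest: Br > Se > Ca.

Br > Se > Ca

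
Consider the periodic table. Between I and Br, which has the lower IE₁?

Br is in period 4, group 17; I is in period 5, group 17.
IE₁ increases left→right with effective nuclear charge and decreases top→bottom as the valence shell moves farther out.
All are in group 17, so first ionization energy increases up the group.
So I has the lower IE₁ (I < Br).

I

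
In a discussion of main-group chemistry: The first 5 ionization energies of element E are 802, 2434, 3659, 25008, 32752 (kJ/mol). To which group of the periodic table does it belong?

Group 13

Look for the largest jump between consecutive ionization energies: IE4/IE3 ≈ 6.8, far larger than any earlier ratio.
That jump marks the point where a core electron is being removed. So the atom has 3 valence electrons.
A main-group element with 3 valence electrons is in group 13.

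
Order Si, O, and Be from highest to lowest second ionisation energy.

IE_2 is the cost of taking one more electron from the +1 cation: Si⁺ still has 3 valence electrons; O⁺ still has 5 valence electrons; Be⁺ still has 1 valence electron.
All are still removing valence electrons, so compare the +1 ions as you would atoms: IE_2 generally rises across a period (higher Z_eff) and falls down a group (larger shell), subject to the usual subshell exceptions.
Valence configurations: Si⁺ [Ne]3s²3p¹, O⁺ [He]2s²2p³, Be⁺ [He]2s¹.
Approximate IE_2 values (kJ/mol): Si 1577, O 3388, Be 1757.
Overall IE_2 order: Si < Be < O.

O, Be, Si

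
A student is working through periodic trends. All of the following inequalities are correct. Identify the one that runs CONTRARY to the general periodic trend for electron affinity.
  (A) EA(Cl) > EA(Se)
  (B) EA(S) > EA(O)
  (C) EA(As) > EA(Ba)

The general trend: electron affinity increases across a period and decreases down a group.
(A) Cl (period 3, group 17) vs Se (period 4, group 16): the stated order agrees with the simple trend.
(B) S (period 3, group 16) vs O (period 2, group 16): the stated order contradicts the simple trend.
(C) As (period 4, group 15) vs Ba (period 6, group 2): the stated order agrees with the simple trend.
The exception is (B): the compact 2p subshell of O repels the added electron more than S's larger 3p does.

(B)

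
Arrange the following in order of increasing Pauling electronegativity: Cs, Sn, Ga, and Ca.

Cs, Ca, Ga, Sn

Ca is in period 4, group 2; Ga is in period 4, group 13; Sn is in period 5, group 14; Cs is in period 6, group 1.
Smaller atoms with higher effective nuclear charge are more electronegative.
Here both period and group differ, so the two effects have to be weighed against each other.
Ca > Cs: relative to Cs, both the across-period and down-group shifts push Ca's electronegativity up.
Ga > Ca: both are in period 4; the period trend gives Ga the larger value.
Sn > Ga: period and group pull opposite ways; the across-period shift dominates (1.96 vs 1.81).
Tabulated electronegativity (Pauling): Ca 1.00, Ga 1.81, Sn 1.96, Cs 0.79.
So from lowest to highest: Cs < Ca < Ga < Sn.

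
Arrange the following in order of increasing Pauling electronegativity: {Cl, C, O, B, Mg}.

Mg < B < C < Cl < O

EN rises left→right (higher Z_eff, smaller atoms) and falls top→bottom (larger, more shielded atoms).
Here both period and group differ, so the two effects have to be weighed against each other.
B > Mg: relative to Mg, both the across-period and down-group shifts push B's electronegativity up.
C > B: both are in period 2; the period trend gives C the larger value.
Cl > C: the two effects oppose for this pair; the across-period effect wins (3.16 vs 2.55).
O > Cl: period and group pull opposite ways; the down-group shift dominates (3.44 vs 3.16).
Tabulated electronegativity (Pauling): B 2.04, C 2.55, O 3.44, Mg 1.31, Cl 3.16.
So from lowest to highest: Mg < B < C < Cl < O.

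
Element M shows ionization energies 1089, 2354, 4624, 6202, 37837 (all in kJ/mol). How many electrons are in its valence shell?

4

Look for the largest jump between consecutive ionization energies: IE5/IE4 ≈ 6.1, far larger than any earlier ratio.
That jump marks the point where a core electron is being removed. So the atom has 4 valence electrons.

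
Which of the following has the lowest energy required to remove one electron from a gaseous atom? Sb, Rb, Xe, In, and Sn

First ionization energy rises across a period (greater Z_eff holds electrons more tightly) and falls down a group (valence electrons are farther from the nucleus).
All lie in period 5, so first ionization energy increases left to right.
The lowest energy required to remove one electron from a gaseous atom among these belongs to Rb.

Rb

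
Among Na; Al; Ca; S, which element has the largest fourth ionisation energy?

The fourth ionization energy removes an electron from the +3 ion. For each element: Na³⁺ is already 2 electrons into the core; Al³⁺ is the bare [Ne] core; Ca³⁺ is already 1 electron into the core; S³⁺ still has 3 valence electrons.
Core electrons are held far more tightly than valence electrons, so Ca, Na and Al top the IE_4 order.
Tabulated IE_4 (kJ/mol): Na 9543, Al 11577, Ca 6491, S 4556.
Overall IE_4 order: S < Ca < Na < Al.

Al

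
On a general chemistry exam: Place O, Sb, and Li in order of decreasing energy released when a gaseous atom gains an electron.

O > Sb > Li

Li is in period 2, group 1; O is in period 2, group 16; Sb is in period 5, group 15.
Electron affinity generally becomes more exothermic across a period toward the halogens and less exothermic down a group.
Neither a single period nor a single group — weigh both effects.
Sb > Li: the two effects oppose for this pair; the across-period effect wins (103 vs 60 kJ/mol).
O > Sb: both effects reinforce here, so O is clearly the higher of the two.
Tabulated electron affinity (kJ/mol): Li 60, O 141, Sb 103.
So from highest to lowest: O > Sb > Li.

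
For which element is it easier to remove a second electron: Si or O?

The second ionization energy removes an electron from the +1 ion. For each element: Si⁺ still has 3 valence electrons; O⁺ still has 5 valence electrons.
All are still removing valence electrons, so compare the +1 ions as you would atoms: IE_2 generally rises across a period (higher Z_eff) and falls down a group (larger shell), subject to the usual subshell exceptions.
Valence configurations: Si⁺ [Ne]3s²3p¹, O⁺ [He]2s²2p³.
Tabulated IE_2 (kJ/mol): Si 1577, O 3388.
Putting it together, IE_2: Si < O.

Si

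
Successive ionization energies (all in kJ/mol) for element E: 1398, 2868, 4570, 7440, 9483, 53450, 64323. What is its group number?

Group 15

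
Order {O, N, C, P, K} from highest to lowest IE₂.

O > K > N > C > P

The second ionization energy removes an electron from the +1 ion. For each element: O⁺ still has 5 valence electrons; N⁺ still has 4 valence electrons; C⁺ still has 3 valence electrons; P⁺ still has 4 valence electrons; K⁺ is the bare [Ar] core.
Usually core removal costs more than valence removal, but here the competition is close: a tightly held n=2 valence electron can cost more to remove than an n=3 core electron, so the actual values have to decide it.
Valence configurations: O⁺ [He]2s²2p³, N⁺ [He]2s²2p², C⁺ [He]2s²2p¹, P⁺ [Ne]3s²3p².
Approximate IE_2 values (kJ/mol): O 3388, N 2856, C 2353, P 1907, K 3052.
So the second ionization energies run P < C < N < K < O.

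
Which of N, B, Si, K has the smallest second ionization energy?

Si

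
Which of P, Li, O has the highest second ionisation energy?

Li

IE_2 is the cost of taking one more electron from the +1 cation: P⁺ still has 4 valence electrons; Li⁺ is the bare [He] core; O⁺ still has 5 valence electrons.
Pulling an electron out of a noble-gas core costs far more than removing a remaining valence electron, so Li sits at the high end of IE_2.
Valence configurations: P⁺ [Ne]3s²3p², O⁺ [He]2s²2p³.
The numbers (kJ/mol): P 1907, Li 7298, O 3388.
So the second ionization energies run P < O < Li.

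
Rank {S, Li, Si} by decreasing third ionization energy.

The third ionization energy removes an electron from the +2 ion. For each element: S²⁺ still has 4 valence electrons; Li²⁺ is already 1 electron into the core; Si²⁺ still has 2 valence electrons.
Breaking into a closed-shell core is much more expensive than removing a leftover valence electron — Li has the largest IE_3 here.
Valence configurations: S²⁺ [Ne]3s²3p², Si²⁺ [Ne]3s².
Tabulated IE_3 (kJ/mol): S 3357, Li 11815, Si 3232.
Putting it together, IE_3: Si < S < Li.

Li, S, Si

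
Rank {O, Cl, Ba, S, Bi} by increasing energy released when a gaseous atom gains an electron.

Ba < Bi < O < S < Cl

O is in period 2, group 16; S is in period 3, group 16; Cl is in period 3, group 17; Ba is in period 6, group 2; Bi is in period 6, group 15.
Adding an electron releases more energy for atoms nearer the top right (short of the noble gases).
Here both period and group differ, so the two effects have to be weighed against each other.
Bi > Ba: both are in period 6; the period trend gives Bi the larger value.
O > Bi: relative to Bi, both the across-period and down-group shifts push O's electron affinity up.
S > O: this pair runs against the simple trend — see the exception note.
Cl > S: both are in period 3; the period trend gives Cl the larger value.
Note the exception: S has a higher electron affinity than O, contrary to the simple trend — the compact 2p subshell of O repels the added electron more than S's larger 3p does.
Approximate values (kJ/mol): O 141, S 200, Cl 349, Ba 14, Bi 91.
So from lowest to highest: Ba < Bi < O < S < Cl.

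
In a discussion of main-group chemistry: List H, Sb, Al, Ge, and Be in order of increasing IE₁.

H is in period 1, group 1; Be is in period 2, group 2; Al is in period 3, group 13; Ge is in period 4, group 14; Sb is in period 5, group 15.
IE₁ increases left→right with effective nuclear charge and decreases top→bottom as the valence shell moves farther out.
These sit on a diagonal, where the across-period and down-group effects partly cancel.
Ge > Al: period and group pull opposite ways; the across-period shift dominates (762 vs 578 kJ/mol).
Sb > Ge: the two effects oppose for this pair; the across-period effect wins (831 vs 762 kJ/mol).
Be > Sb: period and group pull opposite ways; the down-group shift dominates (900 vs 831 kJ/mol).
H > Be: the two effects oppose for this pair; the down-group effect wins (1312 vs 900 kJ/mol).
Approximate values (kJ/mol): H 1312, Be 900, Al 578, Ge 762, Sb 831.
So from lowest to highest: Al < Ge < Sb < Be < H.

Al, Ge, Sb, Be, H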